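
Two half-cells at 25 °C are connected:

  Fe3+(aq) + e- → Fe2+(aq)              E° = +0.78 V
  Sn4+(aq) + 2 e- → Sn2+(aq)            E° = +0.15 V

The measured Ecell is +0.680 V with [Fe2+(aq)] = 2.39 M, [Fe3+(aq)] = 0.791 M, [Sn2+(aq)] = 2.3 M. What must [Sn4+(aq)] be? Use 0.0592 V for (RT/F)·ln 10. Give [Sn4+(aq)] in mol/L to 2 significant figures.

0.0052 M

With Fe³⁺/Fe²⁺ at the cathode and Sn⁴⁺/Sn²⁺ at the anode, E°cell = +0.78 − (+0.15) = +0.63 V (n = 2).
Rearranging E = E° − (0.0592/n)·log Q gives log Q = 2(+0.63 − (+0.680))/0.0592 = −1.689.
The balanced reaction is 2 Fe3+(aq) + Sn2+(aq) → 2 Fe2+(aq) + Sn4+(aq), so Q = ([Fe2+(aq)]^2·[Sn4+(aq)]) / ([Fe3+(aq)]^2·[Sn2+(aq)]).
Isolating [Sn4+(aq)] in Q = 10^{−1.689} yields log [Sn4+(aq)] = −2.288, i.e. 0.0052 M.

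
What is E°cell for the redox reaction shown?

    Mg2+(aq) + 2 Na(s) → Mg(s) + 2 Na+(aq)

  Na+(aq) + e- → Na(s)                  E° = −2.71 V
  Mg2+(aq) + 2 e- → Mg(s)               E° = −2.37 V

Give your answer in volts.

In the reaction as written, Mg2+(aq) is reduced (cathode) and Na+(aq) is produced by oxidation at the anode.
E°cell = E°(cathode) − E°(anode) = −2.37 − (−2.71) = +0.34 V.

+0.34 V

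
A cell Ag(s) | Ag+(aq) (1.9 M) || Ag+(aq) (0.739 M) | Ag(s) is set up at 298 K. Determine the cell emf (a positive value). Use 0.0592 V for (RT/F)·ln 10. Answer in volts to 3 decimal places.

For a concentration cell E°cell = 0, since both electrodes use the same couple.
The compartment with the higher Ag+(aq) concentration (1.9 M) acts as the cathode; ions are reduced there and produced at the dilute (0.739 M) anode.
With n = 1, Ecell = −(0.0592/1)·log([dilute]/[conc]) = −(0.0592/1)·log(0.739/1.9) = +0.024 V.

0.024 V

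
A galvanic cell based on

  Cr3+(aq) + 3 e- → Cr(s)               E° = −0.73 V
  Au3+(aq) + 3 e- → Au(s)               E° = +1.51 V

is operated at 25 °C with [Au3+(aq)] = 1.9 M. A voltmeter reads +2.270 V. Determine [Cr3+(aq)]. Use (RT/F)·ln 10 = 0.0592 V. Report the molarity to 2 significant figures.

Au³⁺/Au is the cathode (higher E°); E°cell = +1.51 − (−0.73) = +2.24 V with n = 3.
Rearranging E = E° − (0.0592/n)·log Q gives log Q = 3(+2.24 − (+2.270))/0.0592 = −1.520.
For Au3+(aq) + Cr(s) → Au(s) + Cr3+(aq), the reaction quotient is Q = [Cr3+(aq)] / [Au3+(aq)].
Isolating [Cr3+(aq)] in Q = 10^{−1.520} yields log [Cr3+(aq)] = −1.241, i.e. 0.057 M.

0.057 M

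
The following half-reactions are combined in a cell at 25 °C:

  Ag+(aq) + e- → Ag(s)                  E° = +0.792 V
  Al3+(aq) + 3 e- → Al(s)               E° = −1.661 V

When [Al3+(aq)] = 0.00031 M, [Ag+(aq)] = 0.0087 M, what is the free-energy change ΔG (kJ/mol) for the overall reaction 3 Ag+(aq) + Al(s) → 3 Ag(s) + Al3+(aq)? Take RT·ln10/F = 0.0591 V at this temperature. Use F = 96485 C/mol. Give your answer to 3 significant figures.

−695 kJ/mol

E°cell = +0.792 − (−1.661) = +2.453 V; the balanced reaction transfers n = 3 electrons.
The reaction quotient is [Al3+(aq)] / [Ag+(aq)]^3 = 471; by Nernst, E = +2.453 − (0.0591/3)(2.673) = +2.4003 V.
Finally ΔG = −nFE = −(3)(96485 C/mol)(+2.4003 V) = −695 kJ/mol.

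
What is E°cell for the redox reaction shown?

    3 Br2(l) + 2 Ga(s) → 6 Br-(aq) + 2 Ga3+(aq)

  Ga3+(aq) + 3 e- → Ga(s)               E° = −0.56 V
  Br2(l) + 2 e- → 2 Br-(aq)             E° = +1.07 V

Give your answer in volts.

In the reaction as written, Br2(l) is reduced (cathode) and Ga3+(aq) is produced by oxidation at the anode.
E°cell = E°(cathode) − E°(anode) = +1.07 − (−0.56) = +1.63 V.

+1.63 V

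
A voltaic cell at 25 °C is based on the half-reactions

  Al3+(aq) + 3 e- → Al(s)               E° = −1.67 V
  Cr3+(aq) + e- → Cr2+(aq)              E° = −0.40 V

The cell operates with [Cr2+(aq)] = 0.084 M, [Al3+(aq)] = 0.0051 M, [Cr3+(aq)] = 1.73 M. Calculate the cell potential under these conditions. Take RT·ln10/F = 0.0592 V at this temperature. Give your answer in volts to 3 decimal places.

The Cr³⁺/Cr²⁺ couple has the more positive E°, so it is the cathode; Al³⁺/Al is the anode.
E°cell = E°cat − E°an = −0.40 − (−1.67) = +1.27 V; n = 3.
For the overall reaction 3 Cr3+(aq) + Al(s) → 3 Cr2+(aq) + Al3+(aq), Q = ([Cr2+(aq)]^3·[Al3+(aq)]) / [Cr3+(aq)]^3 = 5.84×10^−7, giving log Q = −6.234.
E = E° − (0.0592/n)·log Q = +1.27 − (0.0592/3)(−6.234) = +1.393 V.

+1.393 V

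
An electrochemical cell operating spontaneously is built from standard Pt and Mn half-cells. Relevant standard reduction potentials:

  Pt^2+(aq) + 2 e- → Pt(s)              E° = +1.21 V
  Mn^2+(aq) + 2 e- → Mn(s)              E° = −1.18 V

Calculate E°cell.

The Pt²⁺/Pt couple has the higher E°, so Pt ion is reduced (cathode) and Mn is oxidized (anode).
E°cell = E°(cathode) − E°(anode) = +1.21 − (−1.18) = +2.39 V.

+2.39 V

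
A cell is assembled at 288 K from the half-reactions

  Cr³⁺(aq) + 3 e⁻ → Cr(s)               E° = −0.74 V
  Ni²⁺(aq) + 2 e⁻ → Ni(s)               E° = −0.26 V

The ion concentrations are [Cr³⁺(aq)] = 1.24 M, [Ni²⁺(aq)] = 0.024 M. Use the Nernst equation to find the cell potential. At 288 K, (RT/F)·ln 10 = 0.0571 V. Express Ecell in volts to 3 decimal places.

+0.432 V

Ni²⁺/Ni is reduced (cathode, E° = −0.26 V) and Cr³⁺/Cr is oxidized (anode).
E°cell = E°cat − E°an = −0.26 − (−0.74) = +0.48 V; n = 6.
For the overall reaction 3 Ni²⁺(aq) + 2 Cr(s) → 3 Ni(s) + 2 Cr³⁺(aq), Q = [Cr³⁺(aq)]^2 / [Ni²⁺(aq)]^3 = 1.11×10^5, giving log Q = 5.046.
E = E° − (0.0571/n)·log Q = +0.48 − (0.0571/6)(5.046) = +0.432 V.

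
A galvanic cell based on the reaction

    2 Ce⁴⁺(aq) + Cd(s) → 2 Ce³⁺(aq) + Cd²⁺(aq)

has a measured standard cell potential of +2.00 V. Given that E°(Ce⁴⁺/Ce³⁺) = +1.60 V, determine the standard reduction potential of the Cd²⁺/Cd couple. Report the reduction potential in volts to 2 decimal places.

−0.40 V

In the reaction as written the Ce⁴⁺/Ce³⁺ couple is reduced (cathode) and Cd²⁺/Cd is oxidized (anode), so E°cell = E°(Ce⁴⁺/Ce³⁺) − E°(Cd²⁺/Cd).
E°(Cd²⁺/Cd) = E°(cathode) − E°cell = +1.60 − (+2.00) = −0.40 V.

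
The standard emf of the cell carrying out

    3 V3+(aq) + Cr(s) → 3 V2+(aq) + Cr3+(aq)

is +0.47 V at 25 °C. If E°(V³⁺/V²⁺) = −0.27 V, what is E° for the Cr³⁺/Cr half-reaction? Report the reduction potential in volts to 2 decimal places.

−0.74 V

In the reaction as written the V³⁺/V²⁺ couple is reduced (cathode) and Cr³⁺/Cr is oxidized (anode), so E°cell = E°(V³⁺/V²⁺) − E°(Cr³⁺/Cr).
E°(Cr³⁺/Cr) = E°(cathode) − E°cell = −0.27 − (+0.47) = −0.74 V.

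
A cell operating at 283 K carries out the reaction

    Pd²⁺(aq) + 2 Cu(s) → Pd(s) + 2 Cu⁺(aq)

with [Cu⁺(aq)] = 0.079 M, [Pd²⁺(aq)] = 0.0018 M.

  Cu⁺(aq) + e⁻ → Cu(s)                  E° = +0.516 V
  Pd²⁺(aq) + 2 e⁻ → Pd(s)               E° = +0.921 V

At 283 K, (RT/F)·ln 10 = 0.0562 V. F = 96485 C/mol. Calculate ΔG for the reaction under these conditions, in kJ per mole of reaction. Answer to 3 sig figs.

The standard cell potential is +0.921 − (+0.516) = +0.405 V, with n = 2 electrons in the balanced equation.
Here Q = [Cu⁺(aq)]^2 / [Pd²⁺(aq)] = 3.47 (log Q = 0.540), giving E = +0.405 − (0.0562/2)·(0.540) = +0.3898 V.
Finally ΔG = −nFE = −(2)(96485 C/mol)(+0.3898 V) = −75.2 kJ/mol.

−75.2 kJ/mol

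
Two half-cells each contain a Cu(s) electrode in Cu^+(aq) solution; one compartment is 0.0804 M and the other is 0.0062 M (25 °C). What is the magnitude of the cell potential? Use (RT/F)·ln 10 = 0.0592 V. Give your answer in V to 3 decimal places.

0.066 V

For a concentration cell E°cell = 0, since both electrodes use the same couple.
The compartment with the higher Cu^+(aq) concentration (0.0804 M) acts as the cathode; ions are reduced there and produced at the dilute (0.0062 M) anode.
With n = 1, Ecell = −(0.0592/1)·log([dilute]/[conc]) = −(0.0592/1)·log(0.0062/0.0804) = +0.066 V.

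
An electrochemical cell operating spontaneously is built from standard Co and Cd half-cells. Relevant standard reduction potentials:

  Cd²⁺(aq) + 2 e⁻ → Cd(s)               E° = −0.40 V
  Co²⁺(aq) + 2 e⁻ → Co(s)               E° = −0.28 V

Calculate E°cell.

The Co²⁺/Co couple has the higher E°, so Co ion is reduced (cathode) and Cd is oxidized (anode).
E°cell = E°(cathode) − E°(anode) = −0.28 − (−0.40) = +0.12 V.

+0.12 V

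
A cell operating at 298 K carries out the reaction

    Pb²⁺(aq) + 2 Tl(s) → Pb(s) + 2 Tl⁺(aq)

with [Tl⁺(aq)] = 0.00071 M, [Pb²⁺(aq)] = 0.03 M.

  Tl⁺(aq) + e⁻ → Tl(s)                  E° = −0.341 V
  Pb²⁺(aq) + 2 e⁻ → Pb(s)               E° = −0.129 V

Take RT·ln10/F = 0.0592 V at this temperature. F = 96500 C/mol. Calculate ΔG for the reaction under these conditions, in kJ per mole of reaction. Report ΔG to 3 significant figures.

−68.2 kJ/mol

The standard cell potential is −0.129 − (−0.341) = +0.212 V, with n = 2 electrons in the balanced equation.
Here Q = [Tl⁺(aq)]^2 / [Pb²⁺(aq)] = 1.68×10^−5 (log Q = −4.775), giving E = +0.212 − (0.0592/2)·(−4.775) = +0.3533 V.
ΔG = −nFE = −(2)(96500)(+0.3533) J/mol = −68.2 kJ/mol.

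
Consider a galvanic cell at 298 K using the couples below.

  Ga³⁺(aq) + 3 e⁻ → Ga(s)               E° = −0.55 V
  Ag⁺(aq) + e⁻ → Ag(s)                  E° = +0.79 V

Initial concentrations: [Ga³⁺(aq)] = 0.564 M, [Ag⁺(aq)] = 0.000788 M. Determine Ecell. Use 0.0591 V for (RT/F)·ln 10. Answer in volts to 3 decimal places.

Ag⁺/Ag is reduced (cathode, E° = +0.79 V) and Ga³⁺/Ga is oxidized (anode).
E°cell = +0.79 − (−0.55) = +1.34 V, with n = 3 electrons transferred.
For the overall reaction 3 Ag⁺(aq) + Ga(s) → 3 Ag(s) + Ga³⁺(aq), Q = [Ga³⁺(aq)] / [Ag⁺(aq)]^3 = 1.15×10^9, giving log Q = 9.062.
Applying E = E° − (RT ln10/nF)·log Q gives +1.34 − (0.0591/3)(9.062) = +1.161 V.

+1.161 V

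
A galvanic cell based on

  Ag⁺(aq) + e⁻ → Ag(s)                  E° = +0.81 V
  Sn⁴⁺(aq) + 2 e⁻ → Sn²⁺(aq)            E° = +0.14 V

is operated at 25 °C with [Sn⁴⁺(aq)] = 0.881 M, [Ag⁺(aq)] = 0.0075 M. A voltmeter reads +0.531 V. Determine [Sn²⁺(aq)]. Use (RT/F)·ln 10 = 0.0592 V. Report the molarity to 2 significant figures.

0.32 M

With Ag⁺/Ag at the cathode and Sn⁴⁺/Sn²⁺ at the anode, E°cell = +0.81 − (+0.14) = +0.67 V (n = 2).
From the Nernst equation, log Q = n(E° − E)/0.0592 = 2·(+0.67 − (+0.531))/0.0592 = 4.696.
For 2 Ag⁺(aq) + Sn²⁺(aq) → 2 Ag(s) + Sn⁴⁺(aq), the reaction quotient is Q = [Sn⁴⁺(aq)] / ([Ag⁺(aq)]^2·[Sn²⁺(aq)]).
Isolating [Sn²⁺(aq)] in Q = 10^{4.696} yields log [Sn²⁺(aq)] = −0.501, i.e. 0.32 M.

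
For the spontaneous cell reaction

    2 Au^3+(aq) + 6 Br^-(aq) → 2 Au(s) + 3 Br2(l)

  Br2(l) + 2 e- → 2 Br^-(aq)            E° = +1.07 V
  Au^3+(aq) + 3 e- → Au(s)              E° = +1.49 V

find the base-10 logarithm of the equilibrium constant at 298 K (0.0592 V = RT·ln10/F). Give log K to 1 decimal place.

The Au³⁺/Au couple is reduced (cathode); E°cell = +1.49 − (+1.07) = +0.42 V with n = 6.
At equilibrium E = 0, so log K = nE°cell / 0.0592 = (6)(+0.42) / 0.0592 = 42.6.

log K = 42.6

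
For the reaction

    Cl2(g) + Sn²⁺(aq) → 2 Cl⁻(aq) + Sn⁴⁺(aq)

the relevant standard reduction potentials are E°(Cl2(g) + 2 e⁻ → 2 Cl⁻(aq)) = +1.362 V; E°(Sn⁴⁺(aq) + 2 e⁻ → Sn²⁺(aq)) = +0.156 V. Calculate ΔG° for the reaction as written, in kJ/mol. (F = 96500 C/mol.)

−233 kJ/mol

In the reaction as written Cl2(g) is reduced, so the Cl₂/Cl⁻ couple is the cathode and Sn⁴⁺/Sn²⁺ is the anode.
E°cell = +1.362 − (+0.156) = +1.206 V; balancing electrons gives n = 2.
ΔG° = −nFE°cell = −(2)(96500)(+1.206) J/mol = −233 kJ/mol.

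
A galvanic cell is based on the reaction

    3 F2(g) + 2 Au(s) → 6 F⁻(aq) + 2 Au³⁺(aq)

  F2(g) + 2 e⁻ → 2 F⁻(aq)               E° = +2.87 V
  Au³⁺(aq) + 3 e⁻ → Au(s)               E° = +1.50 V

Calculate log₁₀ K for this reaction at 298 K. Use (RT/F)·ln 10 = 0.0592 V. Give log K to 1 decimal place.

The F₂/F⁻ couple is reduced (cathode); E°cell = +2.87 − (+1.50) = +1.37 V with n = 6.
At equilibrium E = 0, so log K = nE°cell / 0.0592 = (6)(+1.37) / 0.0592 = 138.9.

log K = 138.9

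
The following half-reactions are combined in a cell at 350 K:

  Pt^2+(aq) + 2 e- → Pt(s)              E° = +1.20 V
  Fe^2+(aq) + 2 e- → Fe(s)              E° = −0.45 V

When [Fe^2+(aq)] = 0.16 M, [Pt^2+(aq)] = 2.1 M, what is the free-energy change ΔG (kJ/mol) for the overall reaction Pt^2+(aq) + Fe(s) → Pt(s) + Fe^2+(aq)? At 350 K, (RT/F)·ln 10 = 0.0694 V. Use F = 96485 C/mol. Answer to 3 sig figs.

−326 kJ/mol

E°cell = +1.20 − (−0.45) = +1.65 V; the balanced reaction transfers n = 2 electrons.
The reaction quotient is [Fe^2+(aq)] / [Pt^2+(aq)] = 0.0762; by Nernst, E = +1.65 − (0.0694/2)(−1.118) = +1.6888 V.
ΔG = −nFE = −(2)(96485)(+1.6888) J/mol = −326 kJ/mol.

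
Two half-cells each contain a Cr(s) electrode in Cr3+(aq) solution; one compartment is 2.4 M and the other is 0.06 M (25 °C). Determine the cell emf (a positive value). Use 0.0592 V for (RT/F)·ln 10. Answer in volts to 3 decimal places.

0.032 V

For a concentration cell E°cell = 0, since both electrodes use the same couple.
The compartment with the higher Cr3+(aq) concentration (2.4 M) acts as the cathode; ions are reduced there and produced at the dilute (0.06 M) anode.
With n = 3, Ecell = −(0.0592/3)·log([dilute]/[conc]) = −(0.0592/3)·log(0.06/2.4) = +0.032 V.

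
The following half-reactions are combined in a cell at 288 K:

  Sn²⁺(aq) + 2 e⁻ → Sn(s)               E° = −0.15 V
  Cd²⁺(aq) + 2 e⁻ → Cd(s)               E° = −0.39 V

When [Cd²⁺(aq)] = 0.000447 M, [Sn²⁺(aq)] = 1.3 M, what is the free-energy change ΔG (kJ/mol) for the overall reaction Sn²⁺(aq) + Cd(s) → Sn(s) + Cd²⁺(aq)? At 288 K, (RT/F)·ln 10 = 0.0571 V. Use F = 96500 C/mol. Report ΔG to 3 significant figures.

The standard cell potential is −0.15 − (−0.39) = +0.24 V, with n = 2 electrons in the balanced equation.
The reaction quotient is [Cd²⁺(aq)] / [Sn²⁺(aq)] = 0.000344; by Nernst, E = +0.24 − (0.0571/2)(−3.464) = +0.3389 V.
Then ΔG = −nFE = −2 × 96500 × +0.3389 J/mol = −65.4 kJ/mol.

−65.4 kJ/mol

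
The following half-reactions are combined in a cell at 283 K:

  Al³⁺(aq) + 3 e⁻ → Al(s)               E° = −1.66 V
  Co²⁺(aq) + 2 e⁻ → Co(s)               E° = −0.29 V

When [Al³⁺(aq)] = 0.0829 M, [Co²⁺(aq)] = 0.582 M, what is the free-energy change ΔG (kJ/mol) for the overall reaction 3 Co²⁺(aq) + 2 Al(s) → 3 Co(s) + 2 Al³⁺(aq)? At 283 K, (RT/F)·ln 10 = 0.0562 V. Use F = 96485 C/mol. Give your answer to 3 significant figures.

With Co²⁺/Co reduced at the cathode, E°cell = −0.29 − (−1.66) = +1.37 V and n = 6.
Here Q = [Al³⁺(aq)]^2 / [Co²⁺(aq)]^3 = 0.0349 (log Q = −1.458), giving E = +1.37 − (0.0562/6)·(−1.458) = +1.3837 V.
Then ΔG = −nFE = −6 × 96485 × +1.3837 J/mol = −801 kJ/mol.

−801 kJ/mol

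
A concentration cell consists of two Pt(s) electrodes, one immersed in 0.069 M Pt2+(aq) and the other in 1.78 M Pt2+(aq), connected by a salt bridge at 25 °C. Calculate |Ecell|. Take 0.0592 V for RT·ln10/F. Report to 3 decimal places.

0.042 V

For a concentration cell E°cell = 0, since both electrodes use the same couple.
The compartment with the higher Pt2+(aq) concentration (1.78 M) acts as the cathode; ions are reduced there and produced at the dilute (0.069 M) anode.
With n = 2, Ecell = −(0.0592/2)·log([dilute]/[conc]) = −(0.0592/2)·log(0.069/1.78) = +0.042 V.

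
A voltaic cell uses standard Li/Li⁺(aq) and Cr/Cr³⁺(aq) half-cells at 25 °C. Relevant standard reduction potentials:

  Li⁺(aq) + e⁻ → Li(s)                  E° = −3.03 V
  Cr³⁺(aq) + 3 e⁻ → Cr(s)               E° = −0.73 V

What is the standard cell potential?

Of the two couples in this cell, the one with the more positive reduction potential is reduced at the cathode: here that is Cr³⁺/Cr (−0.73 V); Li⁺/Li (−3.03 V) is the anode.
E°cell = E°(cathode) − E°(anode) = −0.73 − (−3.03) = +2.30 V.

+2.30 V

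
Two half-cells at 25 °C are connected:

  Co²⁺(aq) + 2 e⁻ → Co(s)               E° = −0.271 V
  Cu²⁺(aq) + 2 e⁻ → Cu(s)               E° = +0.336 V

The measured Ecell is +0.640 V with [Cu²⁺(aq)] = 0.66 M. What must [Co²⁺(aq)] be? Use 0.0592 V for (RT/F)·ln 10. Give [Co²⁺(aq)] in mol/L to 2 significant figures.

The Cu²⁺/Cu couple has the larger reduction potential, so it is the cathode: E°cell = +0.336 − (−0.271) = +0.607 V and n = 2.
Since E = E° − (0.0592/n)·log Q, log Q = n(E° − E)/0.0592 = −1.115.
Balancing electrons gives Cu²⁺(aq) + Co(s) → Cu(s) + Co²⁺(aq); thus Q = [Co²⁺(aq)] / [Cu²⁺(aq)].
Isolating [Co²⁺(aq)] in Q = 10^{−1.115} yields log [Co²⁺(aq)] = −1.295, i.e. 0.051 M.

0.051 M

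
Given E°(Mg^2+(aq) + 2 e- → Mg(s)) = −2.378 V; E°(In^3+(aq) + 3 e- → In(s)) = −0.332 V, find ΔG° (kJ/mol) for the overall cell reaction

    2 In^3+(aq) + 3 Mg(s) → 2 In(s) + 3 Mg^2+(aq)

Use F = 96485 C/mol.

In the reaction as written In^3+(aq) is reduced, so the In³⁺/In couple is the cathode and Mg²⁺/Mg is the anode.
E°cell = −0.332 − (−2.378) = +2.046 V; balancing electrons gives n = 6.
ΔG° = −nFE°cell = −(6)(96485)(+2.046) J/mol = −1184 kJ/mol.

−1184 kJ/mol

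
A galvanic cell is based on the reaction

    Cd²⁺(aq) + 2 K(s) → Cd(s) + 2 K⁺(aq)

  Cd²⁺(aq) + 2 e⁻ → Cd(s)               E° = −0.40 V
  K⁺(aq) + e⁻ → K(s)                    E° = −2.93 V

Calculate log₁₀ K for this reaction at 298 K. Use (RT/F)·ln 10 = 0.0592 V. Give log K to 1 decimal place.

The Cd²⁺/Cd couple is reduced (cathode); E°cell = −0.40 − (−2.93) = +2.53 V with n = 2.
At equilibrium E = 0, so log K = nE°cell / 0.0592 = (2)(+2.53) / 0.0592 = 85.5.

log K = 85.5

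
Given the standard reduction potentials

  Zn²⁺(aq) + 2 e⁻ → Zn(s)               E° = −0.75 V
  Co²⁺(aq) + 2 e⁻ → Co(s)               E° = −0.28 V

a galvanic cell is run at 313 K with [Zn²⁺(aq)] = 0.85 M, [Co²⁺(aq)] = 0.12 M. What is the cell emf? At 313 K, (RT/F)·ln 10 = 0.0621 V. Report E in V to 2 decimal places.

Co²⁺/Co is reduced (cathode, E° = −0.28 V) and Zn²⁺/Zn is oxidized (anode).
E°cell = E°cat − E°an = −0.28 − (−0.75) = +0.47 V; n = 2.
For the overall reaction Co²⁺(aq) + Zn(s) → Co(s) + Zn²⁺(aq), Q = [Zn²⁺(aq)] / [Co²⁺(aq)] = 7.08, giving log Q = 0.850.
Applying E = E° − (RT ln10/nF)·log Q gives +0.47 − (0.0621/2)(0.850) = +0.44 V.

+0.44 V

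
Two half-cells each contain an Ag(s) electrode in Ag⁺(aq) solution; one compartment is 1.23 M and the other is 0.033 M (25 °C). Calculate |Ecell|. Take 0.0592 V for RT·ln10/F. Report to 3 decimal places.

0.093 V

For a concentration cell E°cell = 0, since both electrodes use the same couple.
The compartment with the higher Ag⁺(aq) concentration (1.23 M) acts as the cathode; ions are reduced there and produced at the dilute (0.033 M) anode.
With n = 1, Ecell = −(0.0592/1)·log([dilute]/[conc]) = −(0.0592/1)·log(0.033/1.23) = +0.093 V.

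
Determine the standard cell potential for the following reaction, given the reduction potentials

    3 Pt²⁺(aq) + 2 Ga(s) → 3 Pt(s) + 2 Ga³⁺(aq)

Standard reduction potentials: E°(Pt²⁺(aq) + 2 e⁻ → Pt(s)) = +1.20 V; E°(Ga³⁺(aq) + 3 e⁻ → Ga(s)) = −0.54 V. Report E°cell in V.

Pt²⁺(aq) gains electrons, so the Pt²⁺/Pt couple is the cathode; the Ga³⁺/Ga couple is the anode.
E°cell = E°(cathode) − E°(anode) = +1.20 − (−0.54) = +1.74 V.

+1.74 V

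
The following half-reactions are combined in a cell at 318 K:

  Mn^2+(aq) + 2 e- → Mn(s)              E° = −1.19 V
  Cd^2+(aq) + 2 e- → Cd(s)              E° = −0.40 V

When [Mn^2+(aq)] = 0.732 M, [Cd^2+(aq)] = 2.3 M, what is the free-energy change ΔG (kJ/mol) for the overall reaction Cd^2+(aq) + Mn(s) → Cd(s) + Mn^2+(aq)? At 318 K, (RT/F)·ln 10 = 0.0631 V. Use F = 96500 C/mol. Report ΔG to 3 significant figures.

E°cell = −0.40 − (−1.19) = +0.79 V; the balanced reaction transfers n = 2 electrons.
The reaction quotient is [Mn^2+(aq)] / [Cd^2+(aq)] = 0.318; by Nernst, E = +0.79 − (0.0631/2)(−0.497) = +0.8057 V.
Then ΔG = −nFE = −2 × 96500 × +0.8057 J/mol = −156 kJ/mol.

−156 kJ/mol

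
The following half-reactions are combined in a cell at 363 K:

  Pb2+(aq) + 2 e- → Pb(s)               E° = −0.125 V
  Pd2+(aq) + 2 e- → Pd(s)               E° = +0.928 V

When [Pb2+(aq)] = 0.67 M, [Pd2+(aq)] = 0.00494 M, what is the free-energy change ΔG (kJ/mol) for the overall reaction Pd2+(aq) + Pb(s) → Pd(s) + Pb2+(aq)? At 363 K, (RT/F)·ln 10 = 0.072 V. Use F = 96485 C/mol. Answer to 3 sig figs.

The standard cell potential is +0.928 − (−0.125) = +1.053 V, with n = 2 electrons in the balanced equation.
Q = [Pb2+(aq)] / [Pd2+(aq)] = 136, so log Q = 2.132 and E = +1.053 − (0.072/2)(2.132) = +0.9762 V.
Finally ΔG = −nFE = −(2)(96485 C/mol)(+0.9762 V) = −188 kJ/mol.

−188 kJ/mol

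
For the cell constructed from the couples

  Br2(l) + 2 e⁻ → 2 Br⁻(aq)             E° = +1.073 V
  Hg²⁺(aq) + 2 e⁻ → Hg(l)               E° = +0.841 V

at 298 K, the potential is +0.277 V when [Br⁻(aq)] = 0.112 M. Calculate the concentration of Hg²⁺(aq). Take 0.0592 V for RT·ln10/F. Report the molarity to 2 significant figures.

With Br₂/Br⁻ at the cathode and Hg²⁺/Hg at the anode, E°cell = +1.073 − (+0.841) = +0.232 V (n = 2).
Since E = E° − (0.0592/n)·log Q, log Q = n(E° − E)/0.0592 = −1.520.
The balanced reaction is Br2(l) + Hg(l) → 2 Br⁻(aq) + Hg²⁺(aq), so Q = [Br⁻(aq)]^2·[Hg²⁺(aq)].
Solving for the unknown gives log [Hg²⁺(aq)] = 0.382, so [Hg²⁺(aq)] ≈ 2.4 M.

2.4 M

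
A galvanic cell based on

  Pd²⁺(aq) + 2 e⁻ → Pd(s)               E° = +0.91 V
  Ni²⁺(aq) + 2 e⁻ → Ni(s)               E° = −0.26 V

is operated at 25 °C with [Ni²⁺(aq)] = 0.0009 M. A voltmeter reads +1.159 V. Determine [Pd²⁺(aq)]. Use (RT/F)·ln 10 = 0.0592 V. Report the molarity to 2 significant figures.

0.00038 M

The Pd²⁺/Pd couple has the larger reduction potential, so it is the cathode: E°cell = +0.91 − (−0.26) = +1.17 V and n = 2.
Rearranging E = E° − (0.0592/n)·log Q gives log Q = 2(+1.17 − (+1.159))/0.0592 = 0.372.
The balanced reaction is Pd²⁺(aq) + Ni(s) → Pd(s) + Ni²⁺(aq), so Q = [Ni²⁺(aq)] / [Pd²⁺(aq)].
Isolating [Pd²⁺(aq)] in Q = 10^{0.372} yields log [Pd²⁺(aq)] = −3.418, i.e. 0.00038 M.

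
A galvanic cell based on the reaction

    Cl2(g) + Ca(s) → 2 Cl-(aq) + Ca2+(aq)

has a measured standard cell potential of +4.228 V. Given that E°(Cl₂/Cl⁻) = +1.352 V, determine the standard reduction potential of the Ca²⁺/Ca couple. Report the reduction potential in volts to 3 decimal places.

−2.876 V

In the reaction as written the Cl₂/Cl⁻ couple is reduced (cathode) and Ca²⁺/Ca is oxidized (anode), so E°cell = E°(Cl₂/Cl⁻) − E°(Ca²⁺/Ca).
E°(Ca²⁺/Ca) = E°(cathode) − E°cell = +1.352 − (+4.228) = −2.876 V.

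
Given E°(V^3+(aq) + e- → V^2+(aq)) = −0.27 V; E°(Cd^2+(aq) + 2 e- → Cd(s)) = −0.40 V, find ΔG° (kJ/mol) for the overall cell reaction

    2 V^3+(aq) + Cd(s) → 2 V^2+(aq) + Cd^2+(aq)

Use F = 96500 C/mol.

−25.1 kJ/mol

In the reaction as written V^3+(aq) is reduced, so the V³⁺/V²⁺ couple is the cathode and Cd²⁺/Cd is the anode.
E°cell = −0.27 − (−0.40) = +0.13 V; balancing electrons gives n = 2.
ΔG° = −nFE°cell = −(2)(96500)(+0.13) J/mol = −25.1 kJ/mol.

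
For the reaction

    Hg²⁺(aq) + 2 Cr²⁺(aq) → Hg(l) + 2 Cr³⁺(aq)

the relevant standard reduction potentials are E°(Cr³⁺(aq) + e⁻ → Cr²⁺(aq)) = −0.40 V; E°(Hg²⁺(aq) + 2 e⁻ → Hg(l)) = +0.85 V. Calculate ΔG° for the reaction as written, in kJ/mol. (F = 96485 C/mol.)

In the reaction as written Hg²⁺(aq) is reduced, so the Hg²⁺/Hg couple is the cathode and Cr³⁺/Cr²⁺ is the anode.
E°cell = +0.85 − (−0.40) = +1.25 V; balancing electrons gives n = 2.
ΔG° = −nFE°cell = −(2)(96485)(+1.25) J/mol = −241 kJ/mol.

−241 kJ/mol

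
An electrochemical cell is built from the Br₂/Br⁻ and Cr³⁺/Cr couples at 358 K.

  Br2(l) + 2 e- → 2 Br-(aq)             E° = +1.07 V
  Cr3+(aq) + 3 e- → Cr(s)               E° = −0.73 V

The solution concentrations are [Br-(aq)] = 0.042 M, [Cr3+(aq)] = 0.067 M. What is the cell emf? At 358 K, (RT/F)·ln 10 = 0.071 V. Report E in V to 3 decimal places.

Br₂/Br⁻ is reduced (cathode, E° = +1.07 V) and Cr³⁺/Cr is oxidized (anode).
The standard potential is +1.07 − (−0.73) = +1.80 V and the balanced reaction transfers n = 6 electrons.
Balancing gives 3 Br2(l) + 2 Cr(s) → 6 Br-(aq) + 2 Cr3+(aq); hence Q = [Br-(aq)]^6·[Cr3+(aq)]^2 = 2.46×10^−11 (log Q = −10.608).
By the Nernst equation, E = +1.80 − (0.071/6)·(−10.608) = +1.926 V.

+1.926 V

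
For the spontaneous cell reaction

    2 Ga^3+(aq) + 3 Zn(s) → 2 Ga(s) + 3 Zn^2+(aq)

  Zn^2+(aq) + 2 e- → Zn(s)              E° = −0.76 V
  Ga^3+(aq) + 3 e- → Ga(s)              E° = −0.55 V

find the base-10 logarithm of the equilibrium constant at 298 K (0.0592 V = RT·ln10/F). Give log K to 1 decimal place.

log K = 21.3

The Ga³⁺/Ga couple is reduced (cathode); E°cell = −0.55 − (−0.76) = +0.21 V with n = 6.
At equilibrium E = 0, so log K = nE°cell / 0.0592 = (6)(+0.21) / 0.0592 = 21.3.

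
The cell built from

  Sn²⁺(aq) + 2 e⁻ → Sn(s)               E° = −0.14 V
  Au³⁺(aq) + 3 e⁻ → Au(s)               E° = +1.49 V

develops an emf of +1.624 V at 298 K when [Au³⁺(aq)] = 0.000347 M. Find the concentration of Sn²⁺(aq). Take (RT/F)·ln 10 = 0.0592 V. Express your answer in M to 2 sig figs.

0.0079 M

With Au³⁺/Au at the cathode and Sn²⁺/Sn at the anode, E°cell = +1.49 − (−0.14) = +1.63 V (n = 6).
From the Nernst equation, log Q = n(E° − E)/0.0592 = 6·(+1.63 − (+1.624))/0.0592 = 0.608.
For 2 Au³⁺(aq) + 3 Sn(s) → 2 Au(s) + 3 Sn²⁺(aq), the reaction quotient is Q = [Sn²⁺(aq)]^3 / [Au³⁺(aq)]^2.
Solving for the unknown gives log [Sn²⁺(aq)] = −2.104, so [Sn²⁺(aq)] ≈ 0.0079 M.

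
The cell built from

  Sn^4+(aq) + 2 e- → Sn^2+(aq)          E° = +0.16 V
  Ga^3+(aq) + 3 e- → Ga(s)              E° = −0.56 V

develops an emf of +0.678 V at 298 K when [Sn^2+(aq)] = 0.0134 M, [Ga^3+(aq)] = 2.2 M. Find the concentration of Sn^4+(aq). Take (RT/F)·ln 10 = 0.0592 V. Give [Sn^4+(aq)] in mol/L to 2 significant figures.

With Sn⁴⁺/Sn²⁺ at the cathode and Ga³⁺/Ga at the anode, E°cell = +0.16 − (−0.56) = +0.72 V (n = 6).
Rearranging E = E° − (0.0592/n)·log Q gives log Q = 6(+0.72 − (+0.678))/0.0592 = 4.257.
Balancing electrons gives 3 Sn^4+(aq) + 2 Ga(s) → 3 Sn^2+(aq) + 2 Ga^3+(aq); thus Q = ([Sn^2+(aq)]^3·[Ga^3+(aq)]^2) / [Sn^4+(aq)]^3.
Solving for the unknown gives log [Sn^4+(aq)] = −3.064, so [Sn^4+(aq)] ≈ 0.00086 M.

0.00086 M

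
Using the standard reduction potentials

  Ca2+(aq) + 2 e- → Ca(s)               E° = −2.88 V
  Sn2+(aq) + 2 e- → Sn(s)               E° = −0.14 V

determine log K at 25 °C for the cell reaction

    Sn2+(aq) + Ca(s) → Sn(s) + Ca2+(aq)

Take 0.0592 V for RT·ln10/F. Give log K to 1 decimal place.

log K = 92.6

The Sn²⁺/Sn couple is reduced (cathode); E°cell = −0.14 − (−2.88) = +2.74 V with n = 2.
At equilibrium E = 0, so log K = nE°cell / 0.0592 = (2)(+2.74) / 0.0592 = 92.6.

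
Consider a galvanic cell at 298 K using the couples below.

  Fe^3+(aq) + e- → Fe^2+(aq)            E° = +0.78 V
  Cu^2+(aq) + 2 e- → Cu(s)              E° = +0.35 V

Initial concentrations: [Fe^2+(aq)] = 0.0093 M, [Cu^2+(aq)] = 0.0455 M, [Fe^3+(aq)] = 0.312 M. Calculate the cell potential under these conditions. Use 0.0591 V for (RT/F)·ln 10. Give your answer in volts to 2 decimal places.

The Fe³⁺/Fe²⁺ couple has the more positive E°, so it is the cathode; Cu²⁺/Cu is the anode.
E°cell = +0.78 − (+0.35) = +0.43 V, with n = 2 electrons transferred.
Balancing gives 2 Fe^3+(aq) + Cu(s) → 2 Fe^2+(aq) + Cu^2+(aq); hence Q = ([Fe^2+(aq)]^2·[Cu^2+(aq)]) / [Fe^3+(aq)]^2 = 4.04×10^−5 (log Q = −4.393).
By the Nernst equation, E = +0.43 − (0.0591/2)·(−4.393) = +0.56 V.

+0.56 V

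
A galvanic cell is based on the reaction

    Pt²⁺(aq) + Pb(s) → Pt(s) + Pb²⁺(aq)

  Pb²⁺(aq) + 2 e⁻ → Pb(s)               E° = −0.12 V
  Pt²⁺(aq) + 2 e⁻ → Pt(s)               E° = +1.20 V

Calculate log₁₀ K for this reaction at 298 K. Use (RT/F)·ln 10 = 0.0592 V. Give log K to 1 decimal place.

The Pt²⁺/Pt couple is reduced (cathode); E°cell = +1.20 − (−0.12) = +1.32 V with n = 2.
At equilibrium E = 0, so log K = nE°cell / 0.0592 = (2)(+1.32) / 0.0592 = 44.6.

log K = 44.6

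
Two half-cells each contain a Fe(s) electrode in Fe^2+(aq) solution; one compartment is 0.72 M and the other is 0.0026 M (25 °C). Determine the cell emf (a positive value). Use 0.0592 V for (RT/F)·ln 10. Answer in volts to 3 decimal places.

For a concentration cell E°cell = 0, since both electrodes use the same couple.
The compartment with the higher Fe^2+(aq) concentration (0.72 M) acts as the cathode; ions are reduced there and produced at the dilute (0.0026 M) anode.
With n = 2, Ecell = −(0.0592/2)·log([dilute]/[conc]) = −(0.0592/2)·log(0.0026/0.72) = +0.072 V.

0.072 V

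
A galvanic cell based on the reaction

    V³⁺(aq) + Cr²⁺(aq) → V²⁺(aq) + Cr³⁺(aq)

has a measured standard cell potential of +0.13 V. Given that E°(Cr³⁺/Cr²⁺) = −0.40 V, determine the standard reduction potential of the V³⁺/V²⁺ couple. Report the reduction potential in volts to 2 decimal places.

−0.27 V

In the reaction as written the V³⁺/V²⁺ couple is reduced (cathode) and Cr³⁺/Cr²⁺ is oxidized (anode), so E°cell = E°(V³⁺/V²⁺) − E°(Cr³⁺/Cr²⁺).
E°(V³⁺/V²⁺) = E°cell + E°(anode) = +0.13 + (−0.40) = −0.27 V.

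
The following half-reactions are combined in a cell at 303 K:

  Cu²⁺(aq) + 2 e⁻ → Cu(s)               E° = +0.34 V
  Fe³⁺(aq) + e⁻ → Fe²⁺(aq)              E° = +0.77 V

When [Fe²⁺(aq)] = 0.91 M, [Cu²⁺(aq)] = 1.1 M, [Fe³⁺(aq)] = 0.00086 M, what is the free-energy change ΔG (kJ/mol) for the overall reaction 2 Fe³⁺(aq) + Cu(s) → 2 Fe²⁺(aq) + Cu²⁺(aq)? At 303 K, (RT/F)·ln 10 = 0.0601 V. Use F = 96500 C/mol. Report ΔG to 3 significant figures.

−47.7 kJ/mol

The standard cell potential is +0.77 − (+0.34) = +0.43 V, with n = 2 electrons in the balanced equation.
Here Q = ([Fe²⁺(aq)]^2·[Cu²⁺(aq)]) / [Fe³⁺(aq)]^2 = 1.23×10^6 (log Q = 6.090), giving E = +0.43 − (0.0601/2)·(6.090) = +0.2470 V.
Then ΔG = −nFE = −2 × 96500 × +0.2470 J/mol = −47.7 kJ/mol.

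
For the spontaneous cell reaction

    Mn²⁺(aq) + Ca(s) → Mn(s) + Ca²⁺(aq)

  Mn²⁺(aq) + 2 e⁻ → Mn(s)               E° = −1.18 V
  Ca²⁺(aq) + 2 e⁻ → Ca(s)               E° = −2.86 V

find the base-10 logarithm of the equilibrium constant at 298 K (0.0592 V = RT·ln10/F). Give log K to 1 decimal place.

log K = 56.8

The Mn²⁺/Mn couple is reduced (cathode); E°cell = −1.18 − (−2.86) = +1.68 V with n = 2.
At equilibrium E = 0, so log K = nE°cell / 0.0592 = (2)(+1.68) / 0.0592 = 56.8.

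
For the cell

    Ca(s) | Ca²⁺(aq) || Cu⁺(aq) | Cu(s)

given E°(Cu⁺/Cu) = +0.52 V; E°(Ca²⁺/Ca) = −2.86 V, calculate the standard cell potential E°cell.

+3.38 V

By convention the left-hand electrode in cell notation is the anode (oxidation) and the right-hand electrode is the cathode (reduction).
E°cell = E°(right) − E°(left) = +0.52 − (−2.86) = +3.38 V.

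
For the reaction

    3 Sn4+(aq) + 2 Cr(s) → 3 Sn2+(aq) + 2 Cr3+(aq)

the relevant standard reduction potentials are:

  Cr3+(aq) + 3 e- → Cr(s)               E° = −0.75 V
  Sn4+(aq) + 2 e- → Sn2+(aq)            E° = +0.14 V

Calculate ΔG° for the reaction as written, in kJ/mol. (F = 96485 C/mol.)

−515 kJ/mol

In the reaction as written Sn4+(aq) is reduced, so the Sn⁴⁺/Sn²⁺ couple is the cathode and Cr³⁺/Cr is the anode.
E°cell = +0.14 − (−0.75) = +0.89 V; balancing electrons gives n = 6.
ΔG° = −nFE°cell = −(6)(96485)(+0.89) J/mol = −515 kJ/mol.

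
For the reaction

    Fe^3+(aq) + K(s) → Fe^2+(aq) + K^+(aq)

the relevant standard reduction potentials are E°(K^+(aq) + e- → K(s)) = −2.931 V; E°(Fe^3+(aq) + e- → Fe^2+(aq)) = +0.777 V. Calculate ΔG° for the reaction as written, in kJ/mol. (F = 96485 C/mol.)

−358 kJ/mol

In the reaction as written Fe^3+(aq) is reduced, so the Fe³⁺/Fe²⁺ couple is the cathode and K⁺/K is the anode.
E°cell = +0.777 − (−2.931) = +3.708 V; balancing electrons gives n = 1.
ΔG° = −nFE°cell = −(1)(96485)(+3.708) J/mol = −358 kJ/mol.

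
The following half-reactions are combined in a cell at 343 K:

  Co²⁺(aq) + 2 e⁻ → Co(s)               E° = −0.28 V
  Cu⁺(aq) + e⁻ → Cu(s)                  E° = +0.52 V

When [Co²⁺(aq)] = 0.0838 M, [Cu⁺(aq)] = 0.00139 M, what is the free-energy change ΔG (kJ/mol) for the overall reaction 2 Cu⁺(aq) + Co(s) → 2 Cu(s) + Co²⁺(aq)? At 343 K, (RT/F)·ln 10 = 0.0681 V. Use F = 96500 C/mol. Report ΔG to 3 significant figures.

−124 kJ/mol

E°cell = +0.52 − (−0.28) = +0.80 V; the balanced reaction transfers n = 2 electrons.
Here Q = [Co²⁺(aq)] / [Cu⁺(aq)]^2 = 4.34×10^4 (log Q = 4.637), giving E = +0.80 − (0.0681/2)·(4.637) = +0.6421 V.
Finally ΔG = −nFE = −(2)(96500 C/mol)(+0.6421 V) = −124 kJ/mol.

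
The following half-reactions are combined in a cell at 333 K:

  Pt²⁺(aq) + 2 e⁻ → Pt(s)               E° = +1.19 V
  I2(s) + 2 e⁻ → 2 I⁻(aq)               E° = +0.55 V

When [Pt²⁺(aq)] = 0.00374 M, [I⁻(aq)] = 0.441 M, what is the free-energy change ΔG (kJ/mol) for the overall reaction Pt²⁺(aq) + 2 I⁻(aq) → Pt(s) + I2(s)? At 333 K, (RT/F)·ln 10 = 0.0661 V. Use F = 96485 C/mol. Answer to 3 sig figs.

With Pt²⁺/Pt reduced at the cathode, E°cell = +1.19 − (+0.55) = +0.64 V and n = 2.
The reaction quotient is 1 / ([Pt²⁺(aq)]·[I⁻(aq)]^2) = 1.37×10^3; by Nernst, E = +0.64 − (0.0661/2)(3.138) = +0.5363 V.
ΔG = −nFE = −(2)(96485)(+0.5363) J/mol = −103 kJ/mol.

−103 kJ/mol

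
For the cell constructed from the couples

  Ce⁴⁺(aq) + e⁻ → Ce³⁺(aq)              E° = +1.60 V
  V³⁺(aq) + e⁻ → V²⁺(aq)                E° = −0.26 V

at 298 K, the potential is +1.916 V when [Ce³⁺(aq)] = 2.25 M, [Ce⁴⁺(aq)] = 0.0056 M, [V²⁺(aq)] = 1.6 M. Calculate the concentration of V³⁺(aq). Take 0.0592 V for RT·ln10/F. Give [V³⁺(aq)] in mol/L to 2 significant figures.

Ce⁴⁺/Ce³⁺ is the cathode (higher E°); E°cell = +1.60 − (−0.26) = +1.86 V with n = 1.
From the Nernst equation, log Q = n(E° − E)/0.0592 = 1·(+1.86 − (+1.916))/0.0592 = −0.946.
Balancing electrons gives Ce⁴⁺(aq) + V²⁺(aq) → Ce³⁺(aq) + V³⁺(aq); thus Q = ([Ce³⁺(aq)]·[V³⁺(aq)]) / ([Ce⁴⁺(aq)]·[V²⁺(aq)]).
Solving for the unknown gives log [V³⁺(aq)] = −3.346, so [V³⁺(aq)] ≈ 0.00045 M.

0.00045 M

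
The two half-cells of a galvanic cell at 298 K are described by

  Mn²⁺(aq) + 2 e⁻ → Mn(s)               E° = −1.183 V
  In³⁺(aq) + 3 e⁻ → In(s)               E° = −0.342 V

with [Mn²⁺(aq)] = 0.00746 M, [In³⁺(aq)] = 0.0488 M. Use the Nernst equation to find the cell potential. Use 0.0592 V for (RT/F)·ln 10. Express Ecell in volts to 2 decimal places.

+0.88 V

The In³⁺/In couple has the more positive E°, so it is the cathode; Mn²⁺/Mn is the anode.
E°cell = −0.342 − (−1.183) = +0.841 V, with n = 6 electrons transferred.
For the overall reaction 2 In³⁺(aq) + 3 Mn(s) → 2 In(s) + 3 Mn²⁺(aq), Q = [Mn²⁺(aq)]^3 / [In³⁺(aq)]^2 = 0.000174, giving log Q = −3.759.
E = E° − (0.0592/n)·log Q = +0.841 − (0.0592/6)(−3.759) = +0.88 V.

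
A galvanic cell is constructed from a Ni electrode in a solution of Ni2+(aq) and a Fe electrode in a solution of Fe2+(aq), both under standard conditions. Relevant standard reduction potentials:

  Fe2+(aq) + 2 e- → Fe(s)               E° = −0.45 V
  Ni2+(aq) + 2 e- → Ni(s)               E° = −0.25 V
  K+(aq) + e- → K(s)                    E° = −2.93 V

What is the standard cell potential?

The Ni²⁺/Ni couple has the higher E°, so Ni ion is reduced (cathode) and Fe is oxidized (anode).
E°cell = E°(cathode) − E°(anode) = −0.25 − (−0.45) = +0.20 V.

+0.20 V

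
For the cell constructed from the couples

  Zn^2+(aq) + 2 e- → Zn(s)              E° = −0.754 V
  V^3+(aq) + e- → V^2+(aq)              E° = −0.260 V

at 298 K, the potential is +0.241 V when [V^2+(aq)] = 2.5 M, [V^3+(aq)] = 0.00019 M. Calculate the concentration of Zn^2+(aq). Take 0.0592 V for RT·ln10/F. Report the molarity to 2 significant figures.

With V³⁺/V²⁺ at the cathode and Zn²⁺/Zn at the anode, E°cell = −0.260 − (−0.754) = +0.494 V (n = 2).
From the Nernst equation, log Q = n(E° − E)/0.0592 = 2·(+0.494 − (+0.241))/0.0592 = 8.547.
Balancing electrons gives 2 V^3+(aq) + Zn(s) → 2 V^2+(aq) + Zn^2+(aq); thus Q = ([V^2+(aq)]^2·[Zn^2+(aq)]) / [V^3+(aq)]^2.
Isolating [Zn^2+(aq)] in Q = 10^{8.547} yields log [Zn^2+(aq)] = 0.309, i.e. 2.0 M.

2.0 M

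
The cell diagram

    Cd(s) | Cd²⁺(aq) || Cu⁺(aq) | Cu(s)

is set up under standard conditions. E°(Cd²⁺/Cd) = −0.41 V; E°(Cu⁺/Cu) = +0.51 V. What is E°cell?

+0.92 V

By convention the left-hand electrode in cell notation is the anode (oxidation) and the right-hand electrode is the cathode (reduction).
E°cell = E°(right) − E°(left) = +0.51 − (−0.41) = +0.92 V.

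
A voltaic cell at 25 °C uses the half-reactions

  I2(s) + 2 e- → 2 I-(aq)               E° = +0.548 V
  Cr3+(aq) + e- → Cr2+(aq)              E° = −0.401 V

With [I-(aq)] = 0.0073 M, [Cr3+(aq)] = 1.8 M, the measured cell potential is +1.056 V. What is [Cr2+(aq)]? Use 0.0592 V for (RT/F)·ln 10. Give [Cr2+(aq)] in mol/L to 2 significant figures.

The I₂/I⁻ couple has the larger reduction potential, so it is the cathode: E°cell = +0.548 − (−0.401) = +0.949 V and n = 2.
From the Nernst equation, log Q = n(E° − E)/0.0592 = 2·(+0.949 − (+1.056))/0.0592 = −3.615.
Balancing electrons gives I2(s) + 2 Cr2+(aq) → 2 I-(aq) + 2 Cr3+(aq); thus Q = ([I-(aq)]^2·[Cr3+(aq)]^2) / [Cr2+(aq)]^2.
Solving for the unknown gives log [Cr2+(aq)] = −0.074, so [Cr2+(aq)] ≈ 0.84 M.

0.84 M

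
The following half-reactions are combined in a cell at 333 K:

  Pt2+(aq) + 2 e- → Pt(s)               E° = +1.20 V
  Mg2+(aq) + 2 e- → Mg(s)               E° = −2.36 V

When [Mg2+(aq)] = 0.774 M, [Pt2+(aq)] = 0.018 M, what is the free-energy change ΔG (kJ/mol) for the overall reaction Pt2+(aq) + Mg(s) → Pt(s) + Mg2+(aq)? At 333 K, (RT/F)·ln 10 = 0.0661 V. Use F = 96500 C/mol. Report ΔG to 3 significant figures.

E°cell = +1.20 − (−2.36) = +3.56 V; the balanced reaction transfers n = 2 electrons.
The reaction quotient is [Mg2+(aq)] / [Pt2+(aq)] = 43; by Nernst, E = +3.56 − (0.0661/2)(1.633) = +3.5060 V.
ΔG = −nFE = −(2)(96500)(+3.5060) J/mol = −677 kJ/mol.

−677 kJ/mol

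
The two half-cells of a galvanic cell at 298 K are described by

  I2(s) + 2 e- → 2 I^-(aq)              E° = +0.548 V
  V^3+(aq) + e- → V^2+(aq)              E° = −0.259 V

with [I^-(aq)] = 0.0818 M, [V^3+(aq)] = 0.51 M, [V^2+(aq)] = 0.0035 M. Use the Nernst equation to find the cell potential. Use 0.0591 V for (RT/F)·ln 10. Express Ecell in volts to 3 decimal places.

+0.743 V

The I₂/I⁻ couple has the more positive E°, so it is the cathode; V³⁺/V²⁺ is the anode.
E°cell = E°cat − E°an = +0.548 − (−0.259) = +0.807 V; n = 2.
Balancing gives I2(s) + 2 V^2+(aq) → 2 I^-(aq) + 2 V^3+(aq); hence Q = ([I^-(aq)]^2·[V^3+(aq)]^2) / [V^2+(aq)]^2 = 142 (log Q = 2.153).
By the Nernst equation, E = +0.807 − (0.0591/2)·(2.153) = +0.743 V.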